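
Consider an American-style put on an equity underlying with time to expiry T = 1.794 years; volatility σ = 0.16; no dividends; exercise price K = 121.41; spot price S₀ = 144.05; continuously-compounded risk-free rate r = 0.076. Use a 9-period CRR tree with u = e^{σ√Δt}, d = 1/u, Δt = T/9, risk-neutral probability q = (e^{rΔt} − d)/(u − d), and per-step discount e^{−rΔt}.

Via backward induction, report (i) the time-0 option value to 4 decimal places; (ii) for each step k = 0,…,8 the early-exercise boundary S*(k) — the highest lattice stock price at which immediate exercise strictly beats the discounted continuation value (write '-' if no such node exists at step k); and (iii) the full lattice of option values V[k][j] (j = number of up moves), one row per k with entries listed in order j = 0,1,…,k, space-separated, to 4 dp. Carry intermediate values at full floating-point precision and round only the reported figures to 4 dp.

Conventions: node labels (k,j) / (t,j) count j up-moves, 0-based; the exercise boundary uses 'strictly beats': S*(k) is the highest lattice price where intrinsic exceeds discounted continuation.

price = 1.1720
boundary = - - - - 108.2476 100.7847 108.2476 100.7847 108.2476
tree:
1.1720
2.2296 0.4642
4.1451 0.9502 0.1370
7.5029 1.9085 0.3058 0.0227
13.1624 3.7467 0.6749 0.0560 0.0000
20.6253 7.1493 1.4685 0.1384 0.0000 0.0000
27.5737 13.1624 3.1371 0.3417 0.0000 0.0000 0.0000
34.0431 20.6253 6.5385 0.8439 0.0000 0.0000 0.0000 0.0000
40.0664 27.5737 13.1624 2.0841 0.0000 0.0000 0.0000 0.0000 0.0000
45.6745 34.0431 20.6253 5.1469 0.0000 0.0000 0.0000 0.0000 0.0000 0.0000

Δt=0.19933, u=1.07405, d=0.93106, q=0.58890, disc=e^(-rΔt)=0.98496
k=9 terminal: V=max(K-S,0) → 45.6745 34.0431 20.6253 5.1469 0.0000 0.0000 0.0000 0.0000 0.0000 0.0000
k=8: j=0 S=81.3436 intr=40.0664 cont=38.2410 V=40.0664[EX]; j=1 S=93.8363 intr=27.5737 cont=25.7483 V=27.5737[EX]; j=2 S=108.2476 intr=13.1624 cont=11.3370 V=13.1624[EX]; j=3 S=124.8722 intr=0.0000 cont=2.0841 V=2.0841[hold]; j=4 S=144.0500 intr=0.0000 cont=0.0000 V=0.0000[hold]; j=5 S=166.1731 intr=0.0000 cont=0.0000 V=0.0000[hold]; j=6 S=191.6939 intr=0.0000 cont=0.0000 V=0.0000[hold]; j=7 S=221.1341 intr=0.0000 cont=0.0000 V=0.0000[hold]; j=8 S=255.0958 intr=0.0000 cont=0.0000 V=0.0000[hold]  S*(8)=108.2476
k=7: j=0 S=87.3669 intr=34.0431 cont=32.2177 V=34.0431[EX]; j=1 S=100.7847 intr=20.6253 cont=18.7999 V=20.6253[EX]; j=2 S=116.2631 intr=5.1469 cont=6.5385 V=6.5385[hold]; j=3 S=134.1188 intr=0.0000 cont=0.8439 V=0.8439[hold]; j=4 S=154.7166 intr=0.0000 cont=0.0000 V=0.0000[hold]; j=5 S=178.4779 intr=0.0000 cont=0.0000 V=0.0000[hold]; j=6 S=205.8885 intr=0.0000 cont=0.0000 V=0.0000[hold]; j=7 S=237.5087 intr=0.0000 cont=0.0000 V=0.0000[hold]  S*(7)=100.7847
k=6: j=0 S=93.8363 intr=27.5737 cont=25.7483 V=27.5737[EX]; j=1 S=108.2476 intr=13.1624 cont=12.1442 V=13.1624[EX]; j=2 S=124.8722 intr=0.0000 cont=3.1371 V=3.1371[hold]; j=3 S=144.0500 intr=0.0000 cont=0.3417 V=0.3417[hold]; j=4 S=166.1731 intr=0.0000 cont=0.0000 V=0.0000[hold]; j=5 S=191.6939 intr=0.0000 cont=0.0000 V=0.0000[hold]; j=6 S=221.1341 intr=0.0000 cont=0.0000 V=0.0000[hold]  S*(6)=108.2476
k=5: j=0 S=100.7847 intr=20.6253 cont=18.7999 V=20.6253[EX]; j=1 S=116.2631 intr=5.1469 cont=7.1493 V=7.1493[hold]; j=2 S=134.1188 intr=0.0000 cont=1.4685 V=1.4685[hold]; j=3 S=154.7166 intr=0.0000 cont=0.1384 V=0.1384[hold]; j=4 S=178.4779 intr=0.0000 cont=0.0000 V=0.0000[hold]; j=5 S=205.8885 intr=0.0000 cont=0.0000 V=0.0000[hold]  S*(5)=100.7847
k=4: j=0 S=108.2476 intr=13.1624 cont=12.4985 V=13.1624[EX]; j=1 S=124.8722 intr=0.0000 cont=3.7467 V=3.7467[hold]; j=2 S=144.0500 intr=0.0000 cont=0.6749 V=0.6749[hold]; j=3 S=166.1731 intr=0.0000 cont=0.0560 V=0.0560[hold]; j=4 S=191.6939 intr=0.0000 cont=0.0000 V=0.0000[hold]  S*(4)=108.2476
k=3: j=0 S=116.2631 intr=5.1469 cont=7.5029 V=7.5029[hold]; j=1 S=134.1188 intr=0.0000 cont=1.9085 V=1.9085[hold]; j=2 S=154.7166 intr=0.0000 cont=0.3058 V=0.3058[hold]; j=3 S=178.4779 intr=0.0000 cont=0.0227 V=0.0227[hold]  S*(3)=-
k=2: j=0 S=124.8722 intr=0.0000 cont=4.1451 V=4.1451[hold]; j=1 S=144.0500 intr=0.0000 cont=0.9502 V=0.9502[hold]; j=2 S=166.1731 intr=0.0000 cont=0.1370 V=0.1370[hold]  S*(2)=-
k=1: j=0 S=134.1188 intr=0.0000 cont=2.2296 V=2.2296[hold]; j=1 S=154.7166 intr=0.0000 cont=0.4642 V=0.4642[hold]  S*(1)=-
k=0: j=0 S=144.0500 intr=0.0000 cont=1.1720 V=1.1720[hold]  S*(0)=-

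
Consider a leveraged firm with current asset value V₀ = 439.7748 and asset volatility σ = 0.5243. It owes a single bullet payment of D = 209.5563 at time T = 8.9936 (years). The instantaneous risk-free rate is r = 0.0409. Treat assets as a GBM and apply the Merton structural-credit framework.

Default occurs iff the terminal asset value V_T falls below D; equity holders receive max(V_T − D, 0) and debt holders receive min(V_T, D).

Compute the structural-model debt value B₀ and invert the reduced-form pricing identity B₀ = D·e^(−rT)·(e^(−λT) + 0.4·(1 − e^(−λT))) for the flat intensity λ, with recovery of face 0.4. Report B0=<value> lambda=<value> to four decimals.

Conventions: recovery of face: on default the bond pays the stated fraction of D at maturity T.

Work the structural quantities from V₀ = 439.7748 against face 209.5563:
d₁ = [ln(V₀/D) + (r + σ²/2)T] / (σ√T)
   = [ln(439.7748/209.5563) + (0.0409 + 0.5·0.5243²)·8.9936] / (0.5243·√8.9936)
   = [0.741270 + 1.603966] / 1.572341 = 1.491557
d₂ = d₁ − σ√T = 1.491557 − 1.572341 = -0.080783
N(d₁) = 0.932092,  N(d₂) = 0.467807,  e^(−rT) = 0.692229
E₀ = V₀·N(d₁) − D·e^(−rT)·N(d₂)
   = 439.7748·0.932092 − 209.5563·0.692229·0.467807 = 342.050181
B₀ = V₀ − E₀ = 439.7748 − 342.050181 = 97.724619
e^(−λT) = (B₀·e^(rT)/D − 0.4)/(1 − 0.4) = (97.7246·1.444608/209.5563 − 0.4)/0.6 = 0.45613241
λ = −ln(0.45613241)/8.9936 = 0.087281

B0=97.7246 lambda=0.0873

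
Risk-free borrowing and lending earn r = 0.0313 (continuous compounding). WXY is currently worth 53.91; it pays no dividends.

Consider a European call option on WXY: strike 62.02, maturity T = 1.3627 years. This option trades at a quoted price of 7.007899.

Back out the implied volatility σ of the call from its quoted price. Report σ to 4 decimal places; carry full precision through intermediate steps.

sigma = 0.3635

At σ = 0.3635 the Black–Scholes value reproduces the quote:
σ√T = 0.3635·√1.3627 = 0.424331
d₁ = (ln(S/K) + (r+σ²/2)T) / (σ√T) = (ln(53.91/62.02) + (0.0313+0.3635²/2)·1.3627) / 0.424331 = (-0.140141 + 0.132681) / 0.424331 = -0.017581
d₂ = d₁ − σ√T = -0.017581 − 0.424331 = -0.441912
e^{−rT} = 0.958244
N(d₁) = 0.492987,  N(d₂) = 0.329277
V = S·N(d₁) − K·e^{−rT}·N(d₂) = 26.576908 − 19.569009 = 7.007899 (matching the quote); vega is positive throughout, so no other σ reproduces this price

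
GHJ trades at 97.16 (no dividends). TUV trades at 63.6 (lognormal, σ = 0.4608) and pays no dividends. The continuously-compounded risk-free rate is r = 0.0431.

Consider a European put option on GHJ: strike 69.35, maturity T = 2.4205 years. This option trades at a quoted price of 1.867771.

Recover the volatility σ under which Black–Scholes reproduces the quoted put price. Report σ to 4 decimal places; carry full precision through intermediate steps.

sigma = 0.2481

At σ = 0.2481 the Black–Scholes value reproduces the quote:
σ√T = 0.2481·√2.4205 = 0.385993
d₁ = (ln(S/K) + (r+σ²/2)T) / (σ√T) = (ln(97.16/69.35) + (0.0431+0.2481²/2)·2.4205) / 0.385993 = (0.337193 + 0.178819) / 0.385993 = 1.336843
d₂ = d₁ − σ√T = 1.336843 − 0.385993 = 0.950850
e^{−rT} = 0.900934
N(−d₁) = 0.090637,  N(−d₂) = 0.170840
V = K·e^{−rT}·N(−d₂) − S·N(−d₁) = 10.674062 − 8.806291 = 1.867771 (equal to the quote); since ∂V/∂σ > 0 for all σ, the implied volatility is unique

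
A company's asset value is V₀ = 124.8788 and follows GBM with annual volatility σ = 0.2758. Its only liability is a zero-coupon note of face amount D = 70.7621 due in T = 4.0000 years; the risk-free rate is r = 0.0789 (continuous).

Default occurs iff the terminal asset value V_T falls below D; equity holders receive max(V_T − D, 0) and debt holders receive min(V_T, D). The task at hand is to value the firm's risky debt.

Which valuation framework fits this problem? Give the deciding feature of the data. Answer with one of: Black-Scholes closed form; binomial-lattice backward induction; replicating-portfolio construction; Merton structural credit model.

framework: Merton structural credit model

Key observation: the data describe a firm's assets (V₀ = 124.8788, GBM) and a single zero-coupon debt of face 70.7621, so credit quantities follow from equity-as-call in the structural model.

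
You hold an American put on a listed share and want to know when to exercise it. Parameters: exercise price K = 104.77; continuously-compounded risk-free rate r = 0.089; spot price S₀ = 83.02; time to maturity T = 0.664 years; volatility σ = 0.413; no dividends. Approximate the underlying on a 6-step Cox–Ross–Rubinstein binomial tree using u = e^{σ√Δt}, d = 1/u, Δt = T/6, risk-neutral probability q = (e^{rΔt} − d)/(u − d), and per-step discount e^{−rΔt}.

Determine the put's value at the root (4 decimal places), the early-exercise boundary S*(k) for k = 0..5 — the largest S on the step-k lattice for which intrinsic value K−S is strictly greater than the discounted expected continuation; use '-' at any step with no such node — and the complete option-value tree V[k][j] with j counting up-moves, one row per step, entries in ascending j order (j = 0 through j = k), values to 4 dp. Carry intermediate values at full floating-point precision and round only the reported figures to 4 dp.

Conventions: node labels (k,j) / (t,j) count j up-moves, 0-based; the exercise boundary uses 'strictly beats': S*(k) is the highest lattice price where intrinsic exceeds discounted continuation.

price = 23.4879
boundary = - 72.3627 63.0734 72.3627 83.0200 72.3627
tree:
23.4879
32.4073 15.0894
41.6966 22.6313 7.8939
49.7934 32.4073 13.3647 2.6141
56.8507 41.6966 21.7500 5.2971 0.0000
63.0022 49.7934 32.4073 10.7336 0.0000 0.0000
68.3639 56.8507 41.6966 21.7500 0.0000 0.0000 0.0000

Δt=0.11067  u=1.14728  d=0.87163  q=0.50161  discount=0.99020
step 6 (expiry): payoffs max(K−S,0) = 68.3639 56.8507 41.6966 21.7500 0.0000 0.0000 0.0000
step 5: (k=5,j=0): S=41.7678, K−S=63.0022, hold=61.9753 ⇒ V=63.0022 exercise | (k=5,j=1): S=54.9766, K−S=49.7934, hold=48.7665 ⇒ V=49.7934 exercise | (k=5,j=2): S=72.3627, K−S=32.4073, hold=31.3805 ⇒ V=32.4073 exercise | (k=5,j=3): S=95.2469, K−S=9.5231, hold=10.7336 ⇒ V=10.7336 continue | (k=5,j=4): S=125.3682, K−S=0.0000, hold=0.0000 ⇒ V=0.0000 continue | (k=5,j=5): S=165.0151, K−S=0.0000, hold=0.0000 ⇒ V=0.0000 continue  boundary S*=72.3627
step 4: (k=4,j=0): S=47.9193, K−S=56.8507, hold=55.8239 ⇒ V=56.8507 exercise | (k=4,j=1): S=63.0734, K−S=41.6966, hold=40.6697 ⇒ V=41.6966 exercise | (k=4,j=2): S=83.0200, K−S=21.7500, hold=21.3244 ⇒ V=21.7500 exercise | (k=4,j=3): S=109.2746, K−S=0.0000, hold=5.2971 ⇒ V=5.2971 continue | (k=4,j=4): S=143.8320, K−S=0.0000, hold=0.0000 ⇒ V=0.0000 continue  boundary S*=83.0200
step 3: (k=3,j=0): S=54.9766, K−S=49.7934, hold=48.7665 ⇒ V=49.7934 exercise | (k=3,j=1): S=72.3627, K−S=32.4073, hold=31.3805 ⇒ V=32.4073 exercise | (k=3,j=2): S=95.2469, K−S=9.5231, hold=13.3647 ⇒ V=13.3647 continue | (k=3,j=3): S=125.3682, K−S=0.0000, hold=2.6141 ⇒ V=2.6141 continue  boundary S*=72.3627
step 2: (k=2,j=0): S=63.0734, K−S=41.6966, hold=40.6697 ⇒ V=41.6966 exercise | (k=2,j=1): S=83.0200, K−S=21.7500, hold=22.6313 ⇒ V=22.6313 continue | (k=2,j=2): S=109.2746, K−S=0.0000, hold=7.8939 ⇒ V=7.8939 continue  boundary S*=63.0734
step 1: (k=1,j=0): S=72.3627, K−S=32.4073, hold=31.8182 ⇒ V=32.4073 exercise | (k=1,j=1): S=95.2469, K−S=9.5231, hold=15.0894 ⇒ V=15.0894 continue  boundary S*=72.3627
step 0: (k=0,j=0): S=83.0200, K−S=21.7500, hold=23.4879 ⇒ V=23.4879 continue  boundary S*=-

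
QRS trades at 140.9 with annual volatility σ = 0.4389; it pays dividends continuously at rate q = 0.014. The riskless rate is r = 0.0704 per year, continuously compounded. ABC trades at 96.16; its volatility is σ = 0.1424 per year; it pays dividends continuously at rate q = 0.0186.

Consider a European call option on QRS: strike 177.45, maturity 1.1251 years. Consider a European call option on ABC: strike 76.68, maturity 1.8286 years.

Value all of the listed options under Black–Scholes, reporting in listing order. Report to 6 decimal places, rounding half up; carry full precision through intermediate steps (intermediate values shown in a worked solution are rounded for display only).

price(QRS call K=177.45) = 16.972224
price(ABC call K=76.68) = 25.827286

[QRS call K=177.45]
σ√T = 0.4389·√1.1251 = 0.465544
d₁ = (ln(S/K) + (r−q+σ²/2)T) / (σ√T) = (ln(140.9/177.45) + (0.0704−0.014+0.4389²/2)·1.1251) / 0.465544 = (-0.230638 + 0.171821) / 0.465544 = -0.126340
d₂ = d₁ − σ√T = -0.126340 − 0.465544 = -0.591885
e^{−rT} = 0.923849
e^{−qT} = 0.984372
N(d₁) = 0.449731,  N(d₂) = 0.276964
price = S·e^{−qT}·N(d₁) − K·e^{−rT}·N(d₂) = 62.376838 − 45.404614 = 16.972224
[ABC call K=76.68]
σ√T = 0.1424·√1.8286 = 0.192561
d₁ = (ln(S/K) + (r−q+σ²/2)T) / (σ√T) = (ln(96.16/76.68) + (0.0704−0.0186+0.1424²/2)·1.8286) / 0.192561 = (0.226373 + 0.113261) / 0.192561 = 1.763769
d₂ = d₁ − σ√T = 1.763769 − 0.192561 = 1.571208
e^{−rT} = 0.879208
e^{−qT} = 0.966560
N(d₁) = 0.961115,  N(d₂) = 0.941933
price = S·e^{−qT}·N(d₁) − K·e^{−rT}·N(d₂) = 89.330223 − 63.502937 = 25.827286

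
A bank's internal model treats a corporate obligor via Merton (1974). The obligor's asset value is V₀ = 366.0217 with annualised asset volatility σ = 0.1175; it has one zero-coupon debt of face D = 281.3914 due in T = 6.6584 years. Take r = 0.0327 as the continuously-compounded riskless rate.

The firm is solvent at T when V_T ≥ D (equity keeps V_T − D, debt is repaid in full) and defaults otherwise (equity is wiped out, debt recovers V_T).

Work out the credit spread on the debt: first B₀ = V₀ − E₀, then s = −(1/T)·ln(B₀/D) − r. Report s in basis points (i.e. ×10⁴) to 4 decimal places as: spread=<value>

Work the structural quantities from V₀ = 366.0217 against face 281.3914:
d₁ = [ln(V₀/D) + (r + σ²/2)T] / (σ√T)
   = [ln(366.0217/281.3914) + (0.0327 + 0.5·0.1175²)·6.6584] / (0.1175·√6.6584)
   = [0.262946 + 0.263693] / 0.303196 = 1.736963
d₂ = d₁ − σ√T = 1.736963 − 0.303196 = 1.433768
N(d₁) = 0.958803,  N(d₂) = 0.924181,  e^(−rT) = 0.804343
E₀ = V₀·N(d₁) − D·e^(−rT)·N(d₂)
   = 366.0217·0.958803 − 281.3914·0.804343·0.924181 = 141.768177
B₀ = V₀ − E₀ = 366.0217 − 141.768177 = 224.253523
spread = −(1/T)·ln(B₀/D) − r = −(1/6.6584)·ln(224.253523/281.3914) − 0.0327 = 0.00138767
in basis points: 0.00138767 × 10⁴ = 13.8767 bp

spread=13.8767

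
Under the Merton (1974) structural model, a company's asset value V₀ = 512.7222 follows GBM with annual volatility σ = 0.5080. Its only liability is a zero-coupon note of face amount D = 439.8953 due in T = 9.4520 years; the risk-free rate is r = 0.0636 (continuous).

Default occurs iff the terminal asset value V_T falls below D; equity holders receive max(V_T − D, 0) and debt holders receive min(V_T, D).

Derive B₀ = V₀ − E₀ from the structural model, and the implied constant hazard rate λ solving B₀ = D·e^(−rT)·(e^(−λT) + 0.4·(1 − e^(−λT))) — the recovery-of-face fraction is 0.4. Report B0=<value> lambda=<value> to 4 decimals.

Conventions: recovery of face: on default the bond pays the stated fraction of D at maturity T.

B0=145.2096 lambda=0.1151

Equity is a call on the firm's assets struck at D = 439.8953:
d₁ = [ln(V₀/D) + (r + σ²/2)T] / (σ√T)
   = [ln(512.7222/439.8953) + (0.0636 + 0.5·0.5080²)·9.4520] / (0.5080·√9.4520)
   = [0.153197 + 1.820758] / 1.561801 = 1.263897
d₂ = d₁ − σ√T = 1.263897 − 1.561801 = -0.297903
N(d₁) = 0.896867,  N(d₂) = 0.382888,  e^(−rT) = 0.548182
E₀ = V₀·N(d₁) − D·e^(−rT)·N(d₂)
   = 512.7222·0.896867 − 439.8953·0.548182·0.382888 = 367.512563
B₀ = V₀ − E₀ = 512.7222 − 367.512563 = 145.209637
e^(−λT) = (B₀·e^(rT)/D − 0.4)/(1 − 0.4) = (145.2096·1.824210/439.8953 − 0.4)/0.6 = 0.33695417
λ = −ln(0.33695417)/9.4520 = 0.115088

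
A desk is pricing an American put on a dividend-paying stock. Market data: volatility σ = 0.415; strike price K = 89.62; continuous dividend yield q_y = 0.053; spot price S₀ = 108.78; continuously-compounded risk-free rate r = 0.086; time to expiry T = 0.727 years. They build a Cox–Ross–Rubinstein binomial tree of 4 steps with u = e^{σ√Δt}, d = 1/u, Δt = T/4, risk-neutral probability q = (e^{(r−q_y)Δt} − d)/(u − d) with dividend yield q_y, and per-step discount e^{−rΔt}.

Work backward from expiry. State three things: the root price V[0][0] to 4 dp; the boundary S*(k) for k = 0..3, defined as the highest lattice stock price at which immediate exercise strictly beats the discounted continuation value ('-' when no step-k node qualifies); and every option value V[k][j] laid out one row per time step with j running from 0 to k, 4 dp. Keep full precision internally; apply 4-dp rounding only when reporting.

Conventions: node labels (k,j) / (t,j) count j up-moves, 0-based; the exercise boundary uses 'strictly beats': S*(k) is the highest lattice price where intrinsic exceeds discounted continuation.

Δt=0.18175  u=1.19354  d=0.83784  q=0.47280  discount=0.98449
step 4 (expiry): payoffs max(K−S,0) = 36.0155 13.2583 0.0000 0.0000 0.0000
step 3: (k=3,j=0): S=63.9792, K−S=25.6408, hold=24.8643 ⇒ V=25.6408 exercise | (k=3,j=1): S=91.1407, K−S=0.0000, hold=6.8814 ⇒ V=6.8814 continue | (k=3,j=2): S=129.8332, K−S=0.0000, hold=0.0000 ⇒ V=0.0000 continue | (k=3,j=3): S=184.9523, K−S=0.0000, hold=0.0000 ⇒ V=0.0000 continue  boundary S*=63.9792
step 2: (k=2,j=0): S=76.3617, K−S=13.2583, hold=16.5113 ⇒ V=16.5113 continue | (k=2,j=1): S=108.7800, K−S=0.0000, hold=3.5716 ⇒ V=3.5716 continue | (k=2,j=2): S=154.9611, K−S=0.0000, hold=0.0000 ⇒ V=0.0000 continue  boundary S*=-
step 1: (k=1,j=0): S=91.1407, K−S=0.0000, hold=10.2323 ⇒ V=10.2323 continue | (k=1,j=1): S=129.8332, K−S=0.0000, hold=1.8538 ⇒ V=1.8538 continue  boundary S*=-
step 0: (k=0,j=0): S=108.7800, K−S=0.0000, hold=6.1737 ⇒ V=6.1737 continue  boundary S*=-

price = 6.1737
boundary = - - - 63.9792
tree:
6.1737
10.2323 1.8538
16.5113 3.5716 0.0000
25.6408 6.8814 0.0000 0.0000
36.0155 13.2583 0.0000 0.0000 0.0000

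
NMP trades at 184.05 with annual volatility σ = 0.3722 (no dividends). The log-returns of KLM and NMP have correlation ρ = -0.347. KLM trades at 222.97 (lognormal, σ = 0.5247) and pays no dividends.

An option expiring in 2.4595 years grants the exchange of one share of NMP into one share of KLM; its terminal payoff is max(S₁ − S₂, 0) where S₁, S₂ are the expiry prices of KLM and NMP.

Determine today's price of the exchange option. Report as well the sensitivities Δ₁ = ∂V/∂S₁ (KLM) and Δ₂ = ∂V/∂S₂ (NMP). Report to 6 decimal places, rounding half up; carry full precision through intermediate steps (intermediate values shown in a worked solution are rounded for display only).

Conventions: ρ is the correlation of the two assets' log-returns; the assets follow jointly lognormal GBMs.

σ_eff = √(σ₁² + σ₂² − 2ρσ₁σ₂) = √(0.5247² + 0.3722² − 2·-0.347·0.5247·0.3722) = 0.741199
d₁ = (ln(S₁/S₂) + (q₂ − q₁ + σ_eff²/2)T) / (σ_eff√T) = (ln(222.97/184.05) + (0.0 − 0.0 + 0.274688)·2.4595) / 1.162408 = 0.746232
d₂ = d₁ − σ_eff√T = 0.746232 − 1.162408 = -0.416176
N(d₁) = 0.772236,  N(d₂) = 0.338641
V = S₁·e^{−q₁T}·N(d₁) − S₂·e^{−q₂T}·N(d₂) = 172.185527 − 62.326814 = 109.858713
Key observation: no risk-free rate is needed — with the second asset as numeraire the exchange option is a call on the ratio S₁/S₂, and r cancels out of the value.
Δ₁ = e^{−q₁T}·N(d₁) = 0.772236;  Δ₂ = −e^{−q₂T}·N(d₂) = -0.338641

exchange price = 109.858713
Δ1 = 0.772236
Δ2 = -0.338641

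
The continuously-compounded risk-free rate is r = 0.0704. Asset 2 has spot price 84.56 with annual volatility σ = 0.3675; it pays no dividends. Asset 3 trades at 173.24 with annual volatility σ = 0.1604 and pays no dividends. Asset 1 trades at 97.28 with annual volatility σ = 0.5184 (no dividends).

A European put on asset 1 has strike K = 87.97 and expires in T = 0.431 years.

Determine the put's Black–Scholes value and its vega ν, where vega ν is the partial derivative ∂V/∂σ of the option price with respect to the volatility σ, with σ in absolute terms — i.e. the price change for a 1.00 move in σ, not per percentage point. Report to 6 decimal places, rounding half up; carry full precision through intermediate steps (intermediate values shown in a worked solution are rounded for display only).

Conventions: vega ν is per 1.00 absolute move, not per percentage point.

σ√T = 0.5184·√0.431 = 0.340333
d₁ = (ln(S/K) + (r+σ²/2)T) / (σ√T) = (ln(97.28/87.97) + (0.0704+0.5184²/2)·0.431) / 0.340333 = (0.100598 + 0.088256) / 0.340333 = 0.554907
d₂ = d₁ − σ√T = 0.554907 − 0.340333 = 0.214575
e^{−rT} = 0.970113
N(−d₁) = 0.289479,  N(−d₂) = 0.415049
Put price V = K·e^{−rT}·N(−d₂) − S·N(−d₁) = 35.420678 − 28.160515 = 7.260163
φ(d₁) = (1/√(2π))·e^{−d₁²/2} = 0.342015
ν = S·φ(d₁)·√T = 21.842774

price = 7.260163
ν = 21.842774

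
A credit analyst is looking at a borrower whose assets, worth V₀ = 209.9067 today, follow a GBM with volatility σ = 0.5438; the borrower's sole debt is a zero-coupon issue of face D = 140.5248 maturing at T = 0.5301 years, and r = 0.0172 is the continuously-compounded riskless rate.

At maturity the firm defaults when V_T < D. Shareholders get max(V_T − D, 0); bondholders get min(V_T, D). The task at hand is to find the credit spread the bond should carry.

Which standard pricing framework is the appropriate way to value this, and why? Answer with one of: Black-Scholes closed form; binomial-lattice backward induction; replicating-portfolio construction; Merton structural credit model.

framework: Merton structural credit model

Key observation: assets follow a GBM and default happens iff V_T < 140.5248; valuing claims on that split (equity as a call, risky debt as the residual) is the structural model's definition.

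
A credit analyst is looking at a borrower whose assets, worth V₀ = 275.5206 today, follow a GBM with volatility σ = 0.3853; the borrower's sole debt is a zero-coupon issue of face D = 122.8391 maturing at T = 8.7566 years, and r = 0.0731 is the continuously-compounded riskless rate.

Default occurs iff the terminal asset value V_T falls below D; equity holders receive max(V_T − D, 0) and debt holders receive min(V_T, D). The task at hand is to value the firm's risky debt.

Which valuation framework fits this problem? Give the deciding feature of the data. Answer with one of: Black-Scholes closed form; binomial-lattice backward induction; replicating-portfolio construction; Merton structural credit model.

framework: Merton structural credit model

Key observation: the question is about default risk generated by asset-value dynamics against a debt face of 122.8391 — the structural framework prices exactly that.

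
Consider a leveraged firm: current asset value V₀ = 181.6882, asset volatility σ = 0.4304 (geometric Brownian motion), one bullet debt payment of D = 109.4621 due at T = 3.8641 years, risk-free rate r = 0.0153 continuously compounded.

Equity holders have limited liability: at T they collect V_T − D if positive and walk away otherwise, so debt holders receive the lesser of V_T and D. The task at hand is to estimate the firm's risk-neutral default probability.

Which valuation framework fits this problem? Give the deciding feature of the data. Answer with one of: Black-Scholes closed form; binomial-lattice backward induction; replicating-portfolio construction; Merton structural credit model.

framework: Merton structural credit model

Key observation: with the firm-asset dynamics (V₀ = 181.6882) and a single zero-coupon liability of face 109.4621 given, debt value, spread, and default probability all derive from the option view of the balance sheet.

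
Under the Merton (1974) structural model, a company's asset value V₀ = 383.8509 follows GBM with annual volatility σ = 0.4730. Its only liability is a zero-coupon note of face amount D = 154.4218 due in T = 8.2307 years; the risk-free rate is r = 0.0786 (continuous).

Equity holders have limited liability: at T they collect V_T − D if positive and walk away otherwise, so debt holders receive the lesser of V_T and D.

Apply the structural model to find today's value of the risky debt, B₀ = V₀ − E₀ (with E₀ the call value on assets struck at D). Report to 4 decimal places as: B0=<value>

With assets at 383.8509 and a single debt payment of 154.4218 at 8.2307 years:
d₁ = [ln(V₀/D) + (r + σ²/2)T] / (σ√T)
   = [ln(383.8509/154.4218) + (0.0786 + 0.5·0.4730²)·8.2307] / (0.4730·√8.2307)
   = [0.910566 + 1.567656] / 1.356999 = 1.826252
d₂ = d₁ − σ√T = 1.826252 − 1.356999 = 0.469253
N(d₁) = 0.966094,  N(d₂) = 0.680556,  e^(−rT) = 0.523649
E₀ = V₀·N(d₁) − D·e^(−rT)·N(d₂)
   = 383.8509·0.966094 − 154.4218·0.523649·0.680556 = 315.804310
B₀ = V₀ − E₀ = 383.8509 − 315.804310 = 68.046590

B0=68.0466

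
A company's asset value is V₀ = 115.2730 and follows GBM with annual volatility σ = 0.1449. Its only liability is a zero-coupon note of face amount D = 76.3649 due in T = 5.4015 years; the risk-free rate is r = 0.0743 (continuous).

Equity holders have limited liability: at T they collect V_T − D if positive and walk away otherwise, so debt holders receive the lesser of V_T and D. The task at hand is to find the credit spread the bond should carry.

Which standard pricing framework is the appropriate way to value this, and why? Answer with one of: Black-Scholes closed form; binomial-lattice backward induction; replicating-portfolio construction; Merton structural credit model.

framework: Merton structural credit model

Key observation: assets follow a GBM and default happens iff V_T < 76.3649; valuing claims on that split (equity as a call, risky debt as the residual) is the structural model's definition.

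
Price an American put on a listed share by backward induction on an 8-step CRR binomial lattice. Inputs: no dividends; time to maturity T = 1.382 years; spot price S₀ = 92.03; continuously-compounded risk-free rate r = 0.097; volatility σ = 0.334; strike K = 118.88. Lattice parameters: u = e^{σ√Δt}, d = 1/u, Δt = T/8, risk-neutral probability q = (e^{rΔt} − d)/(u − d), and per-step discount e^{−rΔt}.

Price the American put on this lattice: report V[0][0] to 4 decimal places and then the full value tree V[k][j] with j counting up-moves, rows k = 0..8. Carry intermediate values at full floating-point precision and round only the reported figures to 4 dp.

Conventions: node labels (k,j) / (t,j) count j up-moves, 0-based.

params: Δt=0.17275 u=1.14892 d=0.87038 q=0.52602 e^(-rΔt)=0.98338
t_8 payoffs: 88.5679 78.8677 66.0632 49.1610 26.8500 0.0000 0.0000 0.0000 0.0000
k=7: node(7,0) S=34.8261 payoff=84.0539 vs cont=82.0785 → 84.0539 [stop]  node(7,1) S=45.9709 payoff=72.9091 vs cont=70.9336 → 72.9091 [stop]  node(7,2) S=60.6823 payoff=58.1977 vs cont=56.2223 → 58.1977 [stop]  node(7,3) S=80.1014 payoff=38.7786 vs cont=36.8031 → 38.7786 [stop]  node(7,4) S=105.7350 payoff=13.1450 vs cont=12.5150 → 13.1450 [stop]  node(7,5) S=139.5716 payoff=0.0000 vs cont=0.0000 → 0.0000 [wait]  node(7,6) S=184.2365 payoff=0.0000 vs cont=0.0000 → 0.0000 [wait]  node(7,7) S=243.1947 payoff=0.0000 vs cont=0.0000 → 0.0000 [wait]
k=6: node(6,0) S=40.0123 payoff=78.8677 vs cont=76.8922 → 78.8677 [stop]  node(6,1) S=52.8168 payoff=66.0632 vs cont=64.0877 → 66.0632 [stop]  node(6,2) S=69.7190 payoff=49.1610 vs cont=47.1856 → 49.1610 [stop]  node(6,3) S=92.0300 payoff=26.8500 vs cont=24.8746 → 26.8500 [stop]  node(6,4) S=121.4809 payoff=0.0000 vs cont=6.1270 → 6.1270 [wait]  node(6,5) S=160.3564 payoff=0.0000 vs cont=0.0000 → 0.0000 [wait]  node(6,6) S=211.6727 payoff=0.0000 vs cont=0.0000 → 0.0000 [wait]
k=5: node(5,0) S=45.9709 payoff=72.9091 vs cont=70.9336 → 72.9091 [stop]  node(5,1) S=60.6823 payoff=58.1977 vs cont=56.2223 → 58.1977 [stop]  node(5,2) S=80.1014 payoff=38.7786 vs cont=36.8031 → 38.7786 [stop]  node(5,3) S=105.7350 payoff=13.1450 vs cont=15.6843 → 15.6843 [wait]  node(5,4) S=139.5716 payoff=0.0000 vs cont=2.8558 → 2.8558 [wait]  node(5,5) S=184.2365 payoff=0.0000 vs cont=0.0000 → 0.0000 [wait]
k=4: node(4,0) S=52.8168 payoff=66.0632 vs cont=64.0877 → 66.0632 [stop]  node(4,1) S=69.7190 payoff=49.1610 vs cont=47.1856 → 49.1610 [stop]  node(4,2) S=92.0300 payoff=26.8500 vs cont=26.1881 → 26.8500 [stop]  node(4,3) S=121.4809 payoff=0.0000 vs cont=8.7878 → 8.7878 [wait]  node(4,4) S=160.3564 payoff=0.0000 vs cont=1.3311 → 1.3311 [wait]
k=3: node(3,0) S=60.6823 payoff=58.1977 vs cont=56.2223 → 58.1977 [stop]  node(3,1) S=80.1014 payoff=38.7786 vs cont=36.8031 → 38.7786 [stop]  node(3,2) S=105.7350 payoff=13.1450 vs cont=17.0607 → 17.0607 [wait]  node(3,3) S=139.5716 payoff=0.0000 vs cont=4.7846 → 4.7846 [wait]
k=2: node(2,0) S=69.7190 payoff=49.1610 vs cont=47.1856 → 49.1610 [stop]  node(2,1) S=92.0300 payoff=26.8500 vs cont=26.9000 → 26.9000 [wait]  node(2,2) S=121.4809 payoff=0.0000 vs cont=10.4270 → 10.4270 [wait]
k=1: node(1,0) S=80.1014 payoff=38.7786 vs cont=36.8290 → 38.7786 [stop]  node(1,1) S=105.7350 payoff=13.1450 vs cont=17.9319 → 17.9319 [wait]
k=0: node(0,0) S=92.0300 payoff=26.8500 vs cont=27.3507 → 27.3507 [wait]

price = 27.3507
tree:
27.3507
38.7786 17.9319
49.1610 26.9000 10.4270
58.1977 38.7786 17.0607 4.7846
66.0632 49.1610 26.8500 8.7878 1.3311
72.9091 58.1977 38.7786 15.6843 2.8558 0.0000
78.8677 66.0632 49.1610 26.8500 6.1270 0.0000 0.0000
84.0539 72.9091 58.1977 38.7786 13.1450 0.0000 0.0000 0.0000
88.5679 78.8677 66.0632 49.1610 26.8500 0.0000 0.0000 0.0000 0.0000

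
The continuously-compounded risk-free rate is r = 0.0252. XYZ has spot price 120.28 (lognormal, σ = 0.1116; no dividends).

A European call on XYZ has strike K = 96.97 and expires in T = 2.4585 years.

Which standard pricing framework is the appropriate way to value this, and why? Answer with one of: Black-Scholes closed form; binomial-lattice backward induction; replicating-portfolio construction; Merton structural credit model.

framework: Black-Scholes closed form

Key observation: with XYZ following a GBM at constant σ and r, the European call struck at 96.97 prices in closed form — nothing here needs a stepwise model or a balance sheet.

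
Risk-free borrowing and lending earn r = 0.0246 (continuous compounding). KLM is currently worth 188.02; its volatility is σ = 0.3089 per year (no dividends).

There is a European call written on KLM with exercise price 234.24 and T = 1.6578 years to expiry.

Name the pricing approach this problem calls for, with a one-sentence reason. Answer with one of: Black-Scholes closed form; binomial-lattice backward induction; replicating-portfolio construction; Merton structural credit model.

framework: Black-Scholes closed form

Key observation: the strike-234.24 call on KLM is European-exercise on a continuously-modelled lognormal underlying, so its value is a single closed-form evaluation.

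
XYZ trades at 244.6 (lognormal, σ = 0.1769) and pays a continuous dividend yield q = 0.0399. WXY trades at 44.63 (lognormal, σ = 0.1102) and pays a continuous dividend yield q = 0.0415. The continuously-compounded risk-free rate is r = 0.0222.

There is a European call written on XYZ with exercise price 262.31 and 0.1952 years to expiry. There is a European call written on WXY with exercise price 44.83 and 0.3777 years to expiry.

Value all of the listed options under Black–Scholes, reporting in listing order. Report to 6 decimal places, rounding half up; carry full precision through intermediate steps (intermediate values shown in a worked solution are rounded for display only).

[XYZ call K=262.31]
σ√T = 0.1769·√0.1952 = 0.078157
d₁ = (ln(S/K) + (r−q+σ²/2)T) / (σ√T) = (ln(244.6/262.31) + (0.0222−0.0399+0.1769²/2)·0.1952) / 0.078157 = (-0.069903 − 0.000401) / 0.078157 = -0.899518
d₂ = d₁ − σ√T = -0.899518 − 0.078157 = -0.977675
e^{−rT} = 0.995676
e^{−qT} = 0.992242
N(d₁) = 0.184189,  N(d₂) = 0.164118
price = S·e^{−qT}·N(d₁) − K·e^{−rT}·N(d₂) = 44.702985 − 42.863554 = 1.839431
[WXY call K=44.83]
σ√T = 0.1102·√0.3777 = 0.067726
d₁ = (ln(S/K) + (r−q+σ²/2)T) / (σ√T) = (ln(44.63/44.83) + (0.0222−0.0415+0.1102²/2)·0.3777) / 0.067726 = (-0.004471 − 0.004996) / 0.067726 = -0.139791
d₂ = d₁ − σ√T = -0.139791 − 0.067726 = -0.207517
e^{−rT} = 0.991650
e^{−qT} = 0.984448
N(d₁) = 0.444413,  N(d₂) = 0.417803
price = S·e^{−qT}·N(d₁) − K·e^{−rT}·N(d₂) = 19.525663 − 18.573715 = 0.951948

price(XYZ call K=262.31) = 1.839431
price(WXY call K=44.83) = 0.951948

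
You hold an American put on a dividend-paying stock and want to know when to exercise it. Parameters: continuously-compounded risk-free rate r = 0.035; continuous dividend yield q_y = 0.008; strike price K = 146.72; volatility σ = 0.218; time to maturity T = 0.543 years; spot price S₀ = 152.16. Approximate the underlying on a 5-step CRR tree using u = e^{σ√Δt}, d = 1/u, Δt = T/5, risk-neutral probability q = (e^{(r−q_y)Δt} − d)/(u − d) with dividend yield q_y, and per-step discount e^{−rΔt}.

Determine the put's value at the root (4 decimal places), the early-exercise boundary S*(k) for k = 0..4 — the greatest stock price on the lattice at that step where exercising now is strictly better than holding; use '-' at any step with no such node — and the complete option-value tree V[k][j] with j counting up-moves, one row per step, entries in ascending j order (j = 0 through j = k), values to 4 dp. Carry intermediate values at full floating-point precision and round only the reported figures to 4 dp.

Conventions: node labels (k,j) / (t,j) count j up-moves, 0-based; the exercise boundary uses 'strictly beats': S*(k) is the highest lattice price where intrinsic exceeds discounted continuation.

price = 6.5936
boundary = - - - 122.6592 131.7954
tree:
6.5936
10.5246 2.7512
16.2627 4.9227 0.6219
24.0608 8.6646 1.2548 0.0000
32.5636 14.9246 2.5317 0.0000 0.0000
40.4771 24.0608 5.1079 0.0000 0.0000 0.0000

Δt=0.10860, u=1.07448, d=0.93068, q=0.50247, disc=e^(-rΔt)=0.99621
k=5 terminal: V=max(K-S,0) → 40.4771 24.0608 5.1079 0.0000 0.0000 0.0000
k=4: j=0 S=114.1564 intr=32.5636 cont=32.1061 V=32.5636[EX]; j=1 S=131.7954 intr=14.9246 cont=14.4824 V=14.9246[EX]; j=2 S=152.1600 intr=0.0000 cont=2.5317 V=2.5317[hold]; j=3 S=175.6712 intr=0.0000 cont=0.0000 V=0.0000[hold]; j=4 S=202.8154 intr=0.0000 cont=0.0000 V=0.0000[hold]  S*(4)=131.7954
k=3: j=0 S=122.6592 intr=24.0608 cont=23.6107 V=24.0608[EX]; j=1 S=141.6121 intr=5.1079 cont=8.6646 V=8.6646[hold]; j=2 S=163.4935 intr=0.0000 cont=1.2548 V=1.2548[hold]; j=3 S=188.7560 intr=0.0000 cont=0.0000 V=0.0000[hold]  S*(3)=122.6592
k=2: j=0 S=131.7954 intr=14.9246 cont=16.2627 V=16.2627[hold]; j=1 S=152.1600 intr=0.0000 cont=4.9227 V=4.9227[hold]; j=2 S=175.6712 intr=0.0000 cont=0.6219 V=0.6219[hold]  S*(2)=-
k=1: j=0 S=141.6121 intr=5.1079 cont=10.5246 V=10.5246[hold]; j=1 S=163.4935 intr=0.0000 cont=2.7512 V=2.7512[hold]  S*(1)=-
k=0: j=0 S=152.1600 intr=0.0000 cont=6.5936 V=6.5936[hold]  S*(0)=-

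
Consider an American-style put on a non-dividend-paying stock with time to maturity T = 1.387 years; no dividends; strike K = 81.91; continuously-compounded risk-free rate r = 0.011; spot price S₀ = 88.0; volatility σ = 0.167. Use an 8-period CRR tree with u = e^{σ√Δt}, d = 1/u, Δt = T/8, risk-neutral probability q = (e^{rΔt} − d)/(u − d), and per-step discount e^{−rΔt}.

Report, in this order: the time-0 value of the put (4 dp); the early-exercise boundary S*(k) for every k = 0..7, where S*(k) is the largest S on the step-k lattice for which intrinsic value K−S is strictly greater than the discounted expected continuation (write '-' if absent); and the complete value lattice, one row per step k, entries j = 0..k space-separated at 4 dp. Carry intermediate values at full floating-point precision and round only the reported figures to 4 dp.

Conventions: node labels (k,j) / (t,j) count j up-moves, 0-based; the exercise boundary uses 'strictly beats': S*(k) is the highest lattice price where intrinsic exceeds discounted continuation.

price = 3.8163
boundary = - - - - - 62.1566 66.6325 71.4308
tree:
3.8163
5.6657 1.9543
8.1781 3.1380 0.7607
11.4225 4.9173 1.3444 0.1713
15.3536 7.4772 2.3386 0.3407 0.0000
19.7534 10.9479 3.9841 0.6778 0.0000 0.0000
23.9287 15.2775 6.5966 1.3483 0.0000 0.0000 0.0000
27.8235 19.7534 10.4792 2.6821 0.0000 0.0000 0.0000 0.0000
31.4567 23.9287 15.2775 5.3354 0.0000 0.0000 0.0000 0.0000 0.0000

Δt=0.17338, u=1.07201, d=0.93283, q=0.49634, disc=e^(-rΔt)=0.99809
k=8 terminal: V=max(K-S,0) → 31.4567 23.9287 15.2775 5.3354 0.0000 0.0000 0.0000 0.0000 0.0000
k=7: j=0 S=54.0865 intr=27.8235 cont=27.6674 V=27.8235[EX]; j=1 S=62.1566 intr=19.7534 cont=19.5973 V=19.7534[EX]; j=2 S=71.4308 intr=10.4792 cont=10.3232 V=10.4792[EX]; j=3 S=82.0887 intr=0.0000 cont=2.6821 V=2.6821[hold]; j=4 S=94.3369 intr=0.0000 cont=0.0000 V=0.0000[hold]; j=5 S=108.4127 intr=0.0000 cont=0.0000 V=0.0000[hold]; j=6 S=124.5886 intr=0.0000 cont=0.0000 V=0.0000[hold]; j=7 S=143.1780 intr=0.0000 cont=0.0000 V=0.0000[hold]  S*(7)=71.4308
k=6: j=0 S=57.9813 intr=23.9287 cont=23.7726 V=23.9287[EX]; j=1 S=66.6325 intr=15.2775 cont=15.1214 V=15.2775[EX]; j=2 S=76.5746 intr=5.3354 cont=6.5966 V=6.5966[hold]; j=3 S=88.0000 intr=0.0000 cont=1.3483 V=1.3483[hold]; j=4 S=101.1302 intr=0.0000 cont=0.0000 V=0.0000[hold]; j=5 S=116.2195 intr=0.0000 cont=0.0000 V=0.0000[hold]; j=6 S=133.5603 intr=0.0000 cont=0.0000 V=0.0000[hold]  S*(6)=66.6325
k=5: j=0 S=62.1566 intr=19.7534 cont=19.5973 V=19.7534[EX]; j=1 S=71.4308 intr=10.4792 cont=10.9479 V=10.9479[hold]; j=2 S=82.0887 intr=0.0000 cont=3.9841 V=3.9841[hold]; j=3 S=94.3369 intr=0.0000 cont=0.6778 V=0.6778[hold]; j=4 S=108.4127 intr=0.0000 cont=0.0000 V=0.0000[hold]; j=5 S=124.5886 intr=0.0000 cont=0.0000 V=0.0000[hold]  S*(5)=62.1566
k=4: j=0 S=66.6325 intr=15.2775 cont=15.3536 V=15.3536[hold]; j=1 S=76.5746 intr=5.3354 cont=7.4772 V=7.4772[hold]; j=2 S=88.0000 intr=0.0000 cont=2.3386 V=2.3386[hold]; j=3 S=101.1302 intr=0.0000 cont=0.3407 V=0.3407[hold]; j=4 S=116.2195 intr=0.0000 cont=0.0000 V=0.0000[hold]  S*(4)=-
k=3: j=0 S=71.4308 intr=10.4792 cont=11.4225 V=11.4225[hold]; j=1 S=82.0887 intr=0.0000 cont=4.9173 V=4.9173[hold]; j=2 S=94.3369 intr=0.0000 cont=1.3444 V=1.3444[hold]; j=3 S=108.4127 intr=0.0000 cont=0.1713 V=0.1713[hold]  S*(3)=-
k=2: j=0 S=76.5746 intr=5.3354 cont=8.1781 V=8.1781[hold]; j=1 S=88.0000 intr=0.0000 cont=3.1380 V=3.1380[hold]; j=2 S=101.1302 intr=0.0000 cont=0.7607 V=0.7607[hold]  S*(2)=-
k=1: j=0 S=82.0887 intr=0.0000 cont=5.6657 V=5.6657[hold]; j=1 S=94.3369 intr=0.0000 cont=1.9543 V=1.9543[hold]  S*(1)=-
k=0: j=0 S=88.0000 intr=0.0000 cont=3.8163 V=3.8163[hold]  S*(0)=-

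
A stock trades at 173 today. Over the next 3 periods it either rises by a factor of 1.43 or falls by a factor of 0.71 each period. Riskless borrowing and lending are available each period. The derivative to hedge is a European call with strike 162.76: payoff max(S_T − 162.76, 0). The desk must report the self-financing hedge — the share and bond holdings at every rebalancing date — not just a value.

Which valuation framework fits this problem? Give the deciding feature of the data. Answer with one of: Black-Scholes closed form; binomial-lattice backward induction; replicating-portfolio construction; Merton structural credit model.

Key observation: a price alone would not answer the question — the per-node share/bond construction on the spot-173, 1.43/0.71 tree is required, and only the replicating-portfolio method yields it.

framework: replicating-portfolio construction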